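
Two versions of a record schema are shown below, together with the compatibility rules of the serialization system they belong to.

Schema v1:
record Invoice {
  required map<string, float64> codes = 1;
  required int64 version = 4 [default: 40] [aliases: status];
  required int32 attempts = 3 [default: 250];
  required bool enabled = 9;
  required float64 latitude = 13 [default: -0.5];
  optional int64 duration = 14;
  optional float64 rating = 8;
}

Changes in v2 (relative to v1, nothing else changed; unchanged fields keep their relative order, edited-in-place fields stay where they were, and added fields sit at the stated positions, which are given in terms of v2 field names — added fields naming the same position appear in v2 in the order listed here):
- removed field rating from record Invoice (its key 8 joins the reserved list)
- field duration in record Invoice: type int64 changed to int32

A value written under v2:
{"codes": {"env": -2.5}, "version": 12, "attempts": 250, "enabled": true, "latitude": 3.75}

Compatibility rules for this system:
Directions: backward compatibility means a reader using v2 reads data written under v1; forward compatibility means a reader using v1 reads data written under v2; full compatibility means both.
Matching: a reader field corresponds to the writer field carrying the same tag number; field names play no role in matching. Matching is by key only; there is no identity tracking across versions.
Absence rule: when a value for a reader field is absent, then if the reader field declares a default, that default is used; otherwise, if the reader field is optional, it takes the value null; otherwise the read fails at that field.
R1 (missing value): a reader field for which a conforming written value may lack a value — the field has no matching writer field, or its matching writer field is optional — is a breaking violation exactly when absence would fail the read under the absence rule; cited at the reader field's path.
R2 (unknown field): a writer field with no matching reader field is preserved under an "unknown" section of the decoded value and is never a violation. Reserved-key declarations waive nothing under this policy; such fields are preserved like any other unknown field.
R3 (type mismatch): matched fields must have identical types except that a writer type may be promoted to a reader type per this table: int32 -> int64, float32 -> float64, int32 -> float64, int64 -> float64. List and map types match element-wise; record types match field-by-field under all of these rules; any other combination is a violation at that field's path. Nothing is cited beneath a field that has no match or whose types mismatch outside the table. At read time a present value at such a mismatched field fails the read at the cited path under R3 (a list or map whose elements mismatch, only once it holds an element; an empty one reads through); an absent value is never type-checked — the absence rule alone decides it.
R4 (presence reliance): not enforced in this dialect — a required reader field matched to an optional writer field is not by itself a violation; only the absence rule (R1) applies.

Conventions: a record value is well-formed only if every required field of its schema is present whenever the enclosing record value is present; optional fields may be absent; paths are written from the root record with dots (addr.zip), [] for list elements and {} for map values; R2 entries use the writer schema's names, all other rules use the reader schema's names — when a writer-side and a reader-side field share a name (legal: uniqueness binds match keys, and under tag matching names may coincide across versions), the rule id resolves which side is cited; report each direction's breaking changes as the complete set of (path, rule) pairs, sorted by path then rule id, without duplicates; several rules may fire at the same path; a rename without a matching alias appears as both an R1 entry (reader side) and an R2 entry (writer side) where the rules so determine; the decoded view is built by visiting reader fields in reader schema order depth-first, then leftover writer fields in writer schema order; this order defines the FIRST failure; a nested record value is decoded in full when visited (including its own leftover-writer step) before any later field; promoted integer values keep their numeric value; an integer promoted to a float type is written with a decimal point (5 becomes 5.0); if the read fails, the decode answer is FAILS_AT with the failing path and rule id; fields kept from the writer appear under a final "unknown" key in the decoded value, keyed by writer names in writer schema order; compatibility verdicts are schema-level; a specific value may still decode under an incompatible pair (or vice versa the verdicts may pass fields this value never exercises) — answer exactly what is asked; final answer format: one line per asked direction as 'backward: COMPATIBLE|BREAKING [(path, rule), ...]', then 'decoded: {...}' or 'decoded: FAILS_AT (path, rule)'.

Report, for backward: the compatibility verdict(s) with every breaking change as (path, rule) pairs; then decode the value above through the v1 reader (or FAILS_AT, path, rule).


backward: BREAKING [(duration, R3)]; decoded: {"codes": {"env": -2.5}, "version": 12, "attempts": 250, "enabled": true, "latitude": 3.75, "duration": null, "rating": null}

the writer's type comes first in each Invoice pair
backward on Invoice — v2 reading data written by v1:
  codes <- codes (map<string, float64> -> map<string, float64>, writer required)
  version <- version (int64 -> int64, writer required)
  attempts <- attempts (int32 -> int32, writer required)
  enabled <- enabled (bool -> bool, writer required)
  latitude <- latitude (float64 -> float64, writer required)
  duration <- duration (int64 -> int32, writer optional)
  writer rating: unknown to reader
  violation R3 at duration
  => 1 violation(s): backward is BREAKING for Invoice
migrating the Invoice value to v1:
  codes := {"env": -2.5}
  version := 12
  attempts := 250
  enabled := true
  latitude := 3.75
  duration := null (missing; optional => null)
  rating := null (missing; optional => null)
  => decoded: {"codes": {"env": -2.5}, "version": 12, "attempts": 250, "enabled": true, "latitude": 3.75, "duration": null, "rating": null}
diffs on Invoice not affecting the asked answer:
  removed field rating from record Invoice (its key 8 joins the reserved list) -> triggers nothing under Invoice's printed rules — same verdict


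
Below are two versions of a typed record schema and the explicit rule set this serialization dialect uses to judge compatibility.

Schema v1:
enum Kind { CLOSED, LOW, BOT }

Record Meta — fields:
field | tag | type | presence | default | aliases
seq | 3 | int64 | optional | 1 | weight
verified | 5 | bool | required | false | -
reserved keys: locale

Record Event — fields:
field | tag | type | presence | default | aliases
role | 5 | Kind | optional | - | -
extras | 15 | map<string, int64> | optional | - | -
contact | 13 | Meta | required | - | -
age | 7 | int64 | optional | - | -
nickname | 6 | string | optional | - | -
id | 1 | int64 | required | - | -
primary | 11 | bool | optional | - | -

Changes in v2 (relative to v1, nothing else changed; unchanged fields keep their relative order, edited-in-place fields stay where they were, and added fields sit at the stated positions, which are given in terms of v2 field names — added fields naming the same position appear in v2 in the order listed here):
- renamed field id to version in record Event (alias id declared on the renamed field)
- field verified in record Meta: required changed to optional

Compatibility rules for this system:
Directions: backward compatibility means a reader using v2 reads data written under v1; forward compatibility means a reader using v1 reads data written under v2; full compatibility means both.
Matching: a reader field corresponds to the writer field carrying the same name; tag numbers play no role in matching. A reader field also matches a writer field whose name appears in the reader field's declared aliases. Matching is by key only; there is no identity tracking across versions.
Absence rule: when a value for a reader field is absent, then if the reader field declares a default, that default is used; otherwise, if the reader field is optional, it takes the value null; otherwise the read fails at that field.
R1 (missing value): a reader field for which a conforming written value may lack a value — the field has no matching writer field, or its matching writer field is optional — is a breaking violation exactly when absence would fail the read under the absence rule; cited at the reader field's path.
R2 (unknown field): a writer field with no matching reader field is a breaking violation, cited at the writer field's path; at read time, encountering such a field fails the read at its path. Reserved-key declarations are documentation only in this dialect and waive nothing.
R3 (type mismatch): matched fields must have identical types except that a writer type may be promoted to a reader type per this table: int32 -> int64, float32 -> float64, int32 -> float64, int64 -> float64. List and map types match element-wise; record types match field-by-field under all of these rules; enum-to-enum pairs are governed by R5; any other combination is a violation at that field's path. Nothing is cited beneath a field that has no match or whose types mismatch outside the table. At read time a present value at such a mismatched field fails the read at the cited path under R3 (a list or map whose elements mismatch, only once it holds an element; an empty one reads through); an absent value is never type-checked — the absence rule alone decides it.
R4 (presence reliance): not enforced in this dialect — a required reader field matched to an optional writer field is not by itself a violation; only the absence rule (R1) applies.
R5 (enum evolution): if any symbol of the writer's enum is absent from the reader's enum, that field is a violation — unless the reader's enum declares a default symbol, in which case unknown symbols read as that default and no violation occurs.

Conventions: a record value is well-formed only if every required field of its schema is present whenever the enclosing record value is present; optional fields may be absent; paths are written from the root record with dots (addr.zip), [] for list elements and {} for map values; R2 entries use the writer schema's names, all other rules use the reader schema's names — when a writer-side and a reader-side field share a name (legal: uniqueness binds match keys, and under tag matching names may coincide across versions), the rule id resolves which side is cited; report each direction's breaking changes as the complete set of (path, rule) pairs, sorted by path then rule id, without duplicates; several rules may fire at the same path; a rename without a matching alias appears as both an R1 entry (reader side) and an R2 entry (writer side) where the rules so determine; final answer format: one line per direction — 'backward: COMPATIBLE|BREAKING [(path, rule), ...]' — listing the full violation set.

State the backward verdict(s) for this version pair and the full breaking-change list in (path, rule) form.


backward: COMPATIBLE []

arrows below run writer -> reader for Event
backward pass over Event, reader schema v2, writer schema v1:
  role: paired with writer role (Kind -> Kind; writer optional)
  extras: paired with writer extras (map<string, int64> -> map<string, int64>; writer optional)
  contact: paired with writer contact (Meta -> Meta; writer required)
  age: paired with writer age (int64 -> int64; writer optional)
  nickname: paired with writer nickname (string -> string; writer optional)
  version: paired with writer id (int64 -> int64; writer required)
  primary: paired with writer primary (bool -> bool; writer optional)
  contact.seq: paired with writer contact.seq (int64 -> int64; writer optional)
  contact.verified: paired with writer contact.verified (bool -> bool; writer required)
  => backward: COMPATIBLE
ruling out the remaining Event differences:
  renamed field id to version in record Event (alias id declared on the renamed field) -> its effect on Event is confined to the forward direction, not asked
  field verified in record Meta: required changed to optional -> inert for the asked Event verdict: nothing fires


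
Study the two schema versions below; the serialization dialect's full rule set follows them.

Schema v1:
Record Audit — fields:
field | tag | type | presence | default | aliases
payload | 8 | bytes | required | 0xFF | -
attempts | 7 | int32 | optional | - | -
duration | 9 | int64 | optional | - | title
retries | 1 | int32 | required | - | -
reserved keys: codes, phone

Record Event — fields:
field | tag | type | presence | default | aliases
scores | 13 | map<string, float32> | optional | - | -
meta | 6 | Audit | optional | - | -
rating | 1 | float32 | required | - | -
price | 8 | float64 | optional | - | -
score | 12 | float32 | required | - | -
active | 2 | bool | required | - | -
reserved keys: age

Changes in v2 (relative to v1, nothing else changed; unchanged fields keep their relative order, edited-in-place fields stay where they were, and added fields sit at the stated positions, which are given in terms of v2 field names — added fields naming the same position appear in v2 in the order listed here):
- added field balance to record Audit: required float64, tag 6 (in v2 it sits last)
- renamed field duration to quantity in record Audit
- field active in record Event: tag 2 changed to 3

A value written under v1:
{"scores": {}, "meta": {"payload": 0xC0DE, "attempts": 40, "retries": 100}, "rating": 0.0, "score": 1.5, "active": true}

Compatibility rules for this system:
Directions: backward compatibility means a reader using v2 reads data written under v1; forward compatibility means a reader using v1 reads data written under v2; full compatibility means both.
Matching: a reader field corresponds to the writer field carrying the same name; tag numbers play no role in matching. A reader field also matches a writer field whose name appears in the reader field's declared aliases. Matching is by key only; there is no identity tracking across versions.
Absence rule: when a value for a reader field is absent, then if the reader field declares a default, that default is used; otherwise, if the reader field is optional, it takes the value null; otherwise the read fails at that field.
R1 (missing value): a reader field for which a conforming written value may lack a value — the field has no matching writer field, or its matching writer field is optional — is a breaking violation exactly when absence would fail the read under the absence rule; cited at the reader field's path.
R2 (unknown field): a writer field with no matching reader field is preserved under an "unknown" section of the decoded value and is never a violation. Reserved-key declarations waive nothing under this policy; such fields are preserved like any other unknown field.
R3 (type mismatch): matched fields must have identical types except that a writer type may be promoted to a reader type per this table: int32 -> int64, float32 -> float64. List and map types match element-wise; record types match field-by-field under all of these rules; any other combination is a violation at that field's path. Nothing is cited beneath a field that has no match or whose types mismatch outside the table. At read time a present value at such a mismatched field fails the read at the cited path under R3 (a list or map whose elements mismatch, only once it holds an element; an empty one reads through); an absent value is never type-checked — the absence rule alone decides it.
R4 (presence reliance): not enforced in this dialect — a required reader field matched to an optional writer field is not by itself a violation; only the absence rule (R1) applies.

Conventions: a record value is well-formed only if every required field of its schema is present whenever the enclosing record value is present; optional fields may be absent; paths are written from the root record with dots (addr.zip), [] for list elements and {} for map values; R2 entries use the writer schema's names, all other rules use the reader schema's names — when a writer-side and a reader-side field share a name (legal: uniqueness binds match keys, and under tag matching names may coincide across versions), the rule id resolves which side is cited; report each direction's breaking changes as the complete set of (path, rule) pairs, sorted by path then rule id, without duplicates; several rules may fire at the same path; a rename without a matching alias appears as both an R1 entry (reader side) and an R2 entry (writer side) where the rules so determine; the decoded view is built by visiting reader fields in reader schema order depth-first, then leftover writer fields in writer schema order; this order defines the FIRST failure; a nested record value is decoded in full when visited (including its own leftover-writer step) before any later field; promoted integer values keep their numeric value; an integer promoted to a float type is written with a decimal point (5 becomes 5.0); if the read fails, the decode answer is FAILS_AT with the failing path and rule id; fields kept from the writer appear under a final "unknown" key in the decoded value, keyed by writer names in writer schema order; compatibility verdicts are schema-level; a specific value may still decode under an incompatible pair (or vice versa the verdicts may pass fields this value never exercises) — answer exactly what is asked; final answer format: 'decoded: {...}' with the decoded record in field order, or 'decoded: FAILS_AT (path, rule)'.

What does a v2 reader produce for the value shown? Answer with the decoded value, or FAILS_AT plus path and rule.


decoded: FAILS_AT (meta.balance, R1)

the writer's type comes first in each Event pair
migrating the Event value to v2:
  scores := {}
  meta.payload := 0xC0DE
  meta.attempts := 40
  meta.quantity := null (absent, optional -> null)
  meta.retries := 100
  read fails at meta.balance under R1 (no fill)
  => FAILS_AT (meta.balance, R1)
the other Event changes do not affect what is asked:
  renamed field duration to quantity in record Audit -> triggers nothing under the printed rules; the Event answer is the same either way
  field active in record Event: tag 2 changed to 3 -> triggers nothing under the printed rules; the Event answer is the same either way


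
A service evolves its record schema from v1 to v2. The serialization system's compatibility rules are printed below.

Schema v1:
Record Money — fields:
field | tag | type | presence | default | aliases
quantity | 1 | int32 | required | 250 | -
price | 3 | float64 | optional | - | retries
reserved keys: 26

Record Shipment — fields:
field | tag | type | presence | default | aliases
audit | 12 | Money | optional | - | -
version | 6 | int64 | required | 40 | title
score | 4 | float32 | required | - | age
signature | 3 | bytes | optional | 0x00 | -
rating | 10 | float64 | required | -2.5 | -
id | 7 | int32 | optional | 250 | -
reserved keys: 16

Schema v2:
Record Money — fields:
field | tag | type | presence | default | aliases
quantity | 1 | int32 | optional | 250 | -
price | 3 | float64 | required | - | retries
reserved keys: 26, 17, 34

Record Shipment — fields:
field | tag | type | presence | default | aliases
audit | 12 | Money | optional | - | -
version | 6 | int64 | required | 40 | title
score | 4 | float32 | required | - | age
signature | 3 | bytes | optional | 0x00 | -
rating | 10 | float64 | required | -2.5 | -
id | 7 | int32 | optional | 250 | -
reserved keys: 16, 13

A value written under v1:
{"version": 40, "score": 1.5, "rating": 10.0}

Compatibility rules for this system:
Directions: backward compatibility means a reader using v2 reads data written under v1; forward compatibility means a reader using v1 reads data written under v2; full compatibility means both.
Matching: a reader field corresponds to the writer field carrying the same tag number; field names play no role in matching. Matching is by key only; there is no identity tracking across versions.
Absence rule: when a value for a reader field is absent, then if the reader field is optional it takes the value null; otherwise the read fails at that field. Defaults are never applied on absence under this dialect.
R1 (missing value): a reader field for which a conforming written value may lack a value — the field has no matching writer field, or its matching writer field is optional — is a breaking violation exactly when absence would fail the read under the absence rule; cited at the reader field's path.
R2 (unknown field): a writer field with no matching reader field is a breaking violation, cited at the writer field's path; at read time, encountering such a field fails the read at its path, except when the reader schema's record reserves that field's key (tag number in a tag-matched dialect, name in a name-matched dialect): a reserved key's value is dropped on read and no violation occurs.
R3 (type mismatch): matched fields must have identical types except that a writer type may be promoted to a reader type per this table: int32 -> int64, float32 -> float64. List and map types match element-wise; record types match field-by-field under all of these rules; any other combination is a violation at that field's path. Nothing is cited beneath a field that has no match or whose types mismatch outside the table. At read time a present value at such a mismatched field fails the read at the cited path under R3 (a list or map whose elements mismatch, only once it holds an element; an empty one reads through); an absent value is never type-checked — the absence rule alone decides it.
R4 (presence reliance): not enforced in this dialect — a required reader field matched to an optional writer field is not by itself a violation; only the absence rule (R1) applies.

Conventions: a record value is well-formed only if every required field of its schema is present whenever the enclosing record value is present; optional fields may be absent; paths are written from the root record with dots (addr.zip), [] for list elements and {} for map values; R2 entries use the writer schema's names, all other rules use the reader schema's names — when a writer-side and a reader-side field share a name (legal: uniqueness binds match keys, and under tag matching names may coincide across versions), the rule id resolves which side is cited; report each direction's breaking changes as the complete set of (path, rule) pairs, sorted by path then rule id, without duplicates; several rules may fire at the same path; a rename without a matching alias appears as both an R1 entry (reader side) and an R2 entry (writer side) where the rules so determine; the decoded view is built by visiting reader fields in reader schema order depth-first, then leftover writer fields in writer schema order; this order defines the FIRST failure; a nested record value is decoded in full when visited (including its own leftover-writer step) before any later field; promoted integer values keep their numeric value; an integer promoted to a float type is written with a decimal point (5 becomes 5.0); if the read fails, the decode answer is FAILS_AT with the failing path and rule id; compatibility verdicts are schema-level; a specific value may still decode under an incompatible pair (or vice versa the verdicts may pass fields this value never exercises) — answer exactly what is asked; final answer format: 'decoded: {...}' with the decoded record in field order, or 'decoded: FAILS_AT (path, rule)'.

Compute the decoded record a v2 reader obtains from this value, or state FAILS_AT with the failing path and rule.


each type pair in Shipment: writer, then reader
decoding the Shipment value with the v2 reader:
  audit := null (not supplied -> null)
  version := 40
  score := 1.5
  signature := null (not supplied -> null)
  rating := 10.0
  id := null (not supplied -> null)
  => decoded: {"audit": null, "version": 40, "score": 1.5, "signature": null, "rating": 10.0, "id": null}
remaining Shipment differences; none change what is asked:
  field quantity in record Money: required changed to optional -> matters for Shipment compatibility verdicts, not for this value's decode
  field price in record Money: optional changed to required -> matters for Shipment compatibility verdicts, not for this value's decode

decoded: {"audit": null, "version": 40, "score": 1.5, "signature": null, "rating": 10.0, "id": null}


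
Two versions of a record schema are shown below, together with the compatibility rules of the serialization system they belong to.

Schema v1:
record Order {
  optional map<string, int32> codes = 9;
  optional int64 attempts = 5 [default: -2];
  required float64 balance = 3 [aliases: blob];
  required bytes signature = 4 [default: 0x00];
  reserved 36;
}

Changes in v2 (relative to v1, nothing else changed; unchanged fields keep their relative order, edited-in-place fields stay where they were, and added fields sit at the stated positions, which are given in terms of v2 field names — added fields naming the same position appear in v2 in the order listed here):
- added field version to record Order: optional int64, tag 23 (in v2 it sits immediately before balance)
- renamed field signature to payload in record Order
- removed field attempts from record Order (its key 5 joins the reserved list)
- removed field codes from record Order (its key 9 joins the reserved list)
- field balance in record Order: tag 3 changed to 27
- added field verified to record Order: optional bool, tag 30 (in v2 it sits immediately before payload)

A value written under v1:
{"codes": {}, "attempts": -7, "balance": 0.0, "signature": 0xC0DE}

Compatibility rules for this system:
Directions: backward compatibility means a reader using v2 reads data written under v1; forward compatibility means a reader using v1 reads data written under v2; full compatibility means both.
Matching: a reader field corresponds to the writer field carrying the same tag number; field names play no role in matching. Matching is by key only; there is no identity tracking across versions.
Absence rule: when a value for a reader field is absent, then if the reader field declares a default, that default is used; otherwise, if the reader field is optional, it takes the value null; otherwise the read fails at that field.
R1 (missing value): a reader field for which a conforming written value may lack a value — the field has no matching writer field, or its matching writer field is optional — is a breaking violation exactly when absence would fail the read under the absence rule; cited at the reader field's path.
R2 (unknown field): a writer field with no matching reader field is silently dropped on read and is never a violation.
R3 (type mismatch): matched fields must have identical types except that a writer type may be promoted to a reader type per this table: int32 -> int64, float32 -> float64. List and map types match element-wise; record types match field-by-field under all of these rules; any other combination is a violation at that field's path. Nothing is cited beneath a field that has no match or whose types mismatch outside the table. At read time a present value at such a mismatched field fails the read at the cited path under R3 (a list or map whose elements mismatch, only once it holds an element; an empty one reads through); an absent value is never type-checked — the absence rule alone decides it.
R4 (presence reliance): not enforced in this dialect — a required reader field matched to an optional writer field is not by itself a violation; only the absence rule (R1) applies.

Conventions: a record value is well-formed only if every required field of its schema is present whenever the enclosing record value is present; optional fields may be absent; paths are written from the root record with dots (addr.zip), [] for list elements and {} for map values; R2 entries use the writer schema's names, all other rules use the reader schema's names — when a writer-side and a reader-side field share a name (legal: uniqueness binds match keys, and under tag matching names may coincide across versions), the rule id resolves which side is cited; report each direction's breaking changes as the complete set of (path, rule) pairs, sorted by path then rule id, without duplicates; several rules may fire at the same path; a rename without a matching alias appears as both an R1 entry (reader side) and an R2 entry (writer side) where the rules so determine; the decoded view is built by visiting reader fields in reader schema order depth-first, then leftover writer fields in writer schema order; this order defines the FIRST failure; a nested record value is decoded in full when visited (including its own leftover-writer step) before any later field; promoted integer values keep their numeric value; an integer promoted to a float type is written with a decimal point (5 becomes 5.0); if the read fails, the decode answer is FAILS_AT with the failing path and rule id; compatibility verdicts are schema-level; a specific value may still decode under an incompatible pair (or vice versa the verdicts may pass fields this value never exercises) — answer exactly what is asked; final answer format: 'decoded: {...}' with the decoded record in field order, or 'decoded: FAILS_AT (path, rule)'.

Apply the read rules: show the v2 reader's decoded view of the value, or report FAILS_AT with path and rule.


decoded: FAILS_AT (balance, R1)

the writer's type comes first in each Order pair
decoding the Order value with the v2 reader:
  version := null (not supplied -> null)
  read fails at balance under R1 (no fill)
  => FAILS_AT (balance, R1)
remaining Order differences; none change what is asked:
  added field version to record Order: optional int64, tag 23 (in v2 it sits immediately before balance) -> inert under this dialect — no rule fires on Order and the result does not move
  renamed field signature to payload in record Order -> inert under this dialect — no rule fires on Order and the result does not move
  removed field attempts from record Order (its key 5 joins the reserved list) -> inert under this dialect — no rule fires on Order and the result does not move
  removed field codes from record Order (its key 9 joins the reserved list) -> inert under this dialect — no rule fires on Order and the result does not move
  added field verified to record Order: optional bool, tag 30 (in v2 it sits immediately before payload) -> inert under this dialect — no rule fires on Order and the result does not move


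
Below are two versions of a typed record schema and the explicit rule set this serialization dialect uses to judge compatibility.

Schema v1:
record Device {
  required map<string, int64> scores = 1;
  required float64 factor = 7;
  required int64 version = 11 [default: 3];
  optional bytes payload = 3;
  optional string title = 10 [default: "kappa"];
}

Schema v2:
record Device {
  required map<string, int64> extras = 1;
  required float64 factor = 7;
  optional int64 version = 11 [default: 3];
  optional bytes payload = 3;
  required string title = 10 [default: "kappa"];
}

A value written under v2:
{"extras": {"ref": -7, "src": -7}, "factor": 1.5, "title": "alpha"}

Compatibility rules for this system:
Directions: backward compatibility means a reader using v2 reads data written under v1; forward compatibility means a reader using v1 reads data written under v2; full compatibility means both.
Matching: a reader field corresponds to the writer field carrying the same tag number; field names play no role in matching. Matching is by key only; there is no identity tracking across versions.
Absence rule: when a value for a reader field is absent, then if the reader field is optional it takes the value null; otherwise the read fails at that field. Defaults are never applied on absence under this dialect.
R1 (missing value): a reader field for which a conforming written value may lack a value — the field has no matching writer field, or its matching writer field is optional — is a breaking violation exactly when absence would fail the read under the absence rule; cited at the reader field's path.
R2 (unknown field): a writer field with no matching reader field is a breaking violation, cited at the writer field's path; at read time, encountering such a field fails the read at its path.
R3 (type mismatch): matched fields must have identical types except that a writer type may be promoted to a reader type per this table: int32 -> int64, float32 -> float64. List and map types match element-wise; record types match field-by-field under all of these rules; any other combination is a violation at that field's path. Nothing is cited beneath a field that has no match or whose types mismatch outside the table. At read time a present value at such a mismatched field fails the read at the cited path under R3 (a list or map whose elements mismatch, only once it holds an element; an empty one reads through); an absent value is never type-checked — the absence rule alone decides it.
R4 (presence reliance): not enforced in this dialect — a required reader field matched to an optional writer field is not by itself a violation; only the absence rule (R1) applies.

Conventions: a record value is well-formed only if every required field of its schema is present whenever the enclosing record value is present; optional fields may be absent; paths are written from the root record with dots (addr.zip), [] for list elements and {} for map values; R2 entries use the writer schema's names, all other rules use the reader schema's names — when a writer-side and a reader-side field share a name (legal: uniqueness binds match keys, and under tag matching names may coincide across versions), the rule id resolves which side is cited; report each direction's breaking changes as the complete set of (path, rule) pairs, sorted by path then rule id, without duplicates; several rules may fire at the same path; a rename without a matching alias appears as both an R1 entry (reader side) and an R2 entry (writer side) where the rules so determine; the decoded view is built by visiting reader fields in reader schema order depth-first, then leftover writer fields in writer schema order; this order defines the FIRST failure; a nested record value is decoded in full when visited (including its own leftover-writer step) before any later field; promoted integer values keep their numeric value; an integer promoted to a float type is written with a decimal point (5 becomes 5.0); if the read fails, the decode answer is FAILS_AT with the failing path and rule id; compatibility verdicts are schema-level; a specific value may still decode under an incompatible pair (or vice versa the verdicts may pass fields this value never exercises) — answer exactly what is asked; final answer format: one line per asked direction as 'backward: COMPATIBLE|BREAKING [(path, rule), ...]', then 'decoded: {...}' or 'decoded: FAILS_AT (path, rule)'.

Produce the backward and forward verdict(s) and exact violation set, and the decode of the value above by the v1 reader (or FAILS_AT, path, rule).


in Device below, arrows point writer -> reader
backward pass over Device, reader schema v2, writer schema v1:
  map<string, int64> -> map<string, int64>, writer required: extras aligns to scores
  float64 -> float64, writer required: factor aligns to factor
  int64 -> int64, writer required: version aligns to version
  bytes -> bytes, writer optional: payload aligns to payload
  string -> string, writer optional: title aligns to title
  rule R1 violated at title
  backward on Device therefore BREAKING (1)
forward pass over Device, reader schema v1, writer schema v2:
  map<string, int64> -> map<string, int64>, writer required: scores aligns to extras
  float64 -> float64, writer required: factor aligns to factor
  int64 -> int64, writer optional: version aligns to version
  bytes -> bytes, writer optional: payload aligns to payload
  string -> string, writer required: title aligns to title
  rule R1 violated at version
  forward on Device therefore BREAKING (1)
decoding the Device value with the v1 reader:
  scores := {"ref": -7, "src": -7} (from writer extras)
  factor := 1.5
  read fails at version under R1 (no fill)
  => FAILS_AT (version, R1)

backward: BREAKING [(title, R1)]; forward: BREAKING [(version, R1)]; decoded: FAILS_AT (version, R1)


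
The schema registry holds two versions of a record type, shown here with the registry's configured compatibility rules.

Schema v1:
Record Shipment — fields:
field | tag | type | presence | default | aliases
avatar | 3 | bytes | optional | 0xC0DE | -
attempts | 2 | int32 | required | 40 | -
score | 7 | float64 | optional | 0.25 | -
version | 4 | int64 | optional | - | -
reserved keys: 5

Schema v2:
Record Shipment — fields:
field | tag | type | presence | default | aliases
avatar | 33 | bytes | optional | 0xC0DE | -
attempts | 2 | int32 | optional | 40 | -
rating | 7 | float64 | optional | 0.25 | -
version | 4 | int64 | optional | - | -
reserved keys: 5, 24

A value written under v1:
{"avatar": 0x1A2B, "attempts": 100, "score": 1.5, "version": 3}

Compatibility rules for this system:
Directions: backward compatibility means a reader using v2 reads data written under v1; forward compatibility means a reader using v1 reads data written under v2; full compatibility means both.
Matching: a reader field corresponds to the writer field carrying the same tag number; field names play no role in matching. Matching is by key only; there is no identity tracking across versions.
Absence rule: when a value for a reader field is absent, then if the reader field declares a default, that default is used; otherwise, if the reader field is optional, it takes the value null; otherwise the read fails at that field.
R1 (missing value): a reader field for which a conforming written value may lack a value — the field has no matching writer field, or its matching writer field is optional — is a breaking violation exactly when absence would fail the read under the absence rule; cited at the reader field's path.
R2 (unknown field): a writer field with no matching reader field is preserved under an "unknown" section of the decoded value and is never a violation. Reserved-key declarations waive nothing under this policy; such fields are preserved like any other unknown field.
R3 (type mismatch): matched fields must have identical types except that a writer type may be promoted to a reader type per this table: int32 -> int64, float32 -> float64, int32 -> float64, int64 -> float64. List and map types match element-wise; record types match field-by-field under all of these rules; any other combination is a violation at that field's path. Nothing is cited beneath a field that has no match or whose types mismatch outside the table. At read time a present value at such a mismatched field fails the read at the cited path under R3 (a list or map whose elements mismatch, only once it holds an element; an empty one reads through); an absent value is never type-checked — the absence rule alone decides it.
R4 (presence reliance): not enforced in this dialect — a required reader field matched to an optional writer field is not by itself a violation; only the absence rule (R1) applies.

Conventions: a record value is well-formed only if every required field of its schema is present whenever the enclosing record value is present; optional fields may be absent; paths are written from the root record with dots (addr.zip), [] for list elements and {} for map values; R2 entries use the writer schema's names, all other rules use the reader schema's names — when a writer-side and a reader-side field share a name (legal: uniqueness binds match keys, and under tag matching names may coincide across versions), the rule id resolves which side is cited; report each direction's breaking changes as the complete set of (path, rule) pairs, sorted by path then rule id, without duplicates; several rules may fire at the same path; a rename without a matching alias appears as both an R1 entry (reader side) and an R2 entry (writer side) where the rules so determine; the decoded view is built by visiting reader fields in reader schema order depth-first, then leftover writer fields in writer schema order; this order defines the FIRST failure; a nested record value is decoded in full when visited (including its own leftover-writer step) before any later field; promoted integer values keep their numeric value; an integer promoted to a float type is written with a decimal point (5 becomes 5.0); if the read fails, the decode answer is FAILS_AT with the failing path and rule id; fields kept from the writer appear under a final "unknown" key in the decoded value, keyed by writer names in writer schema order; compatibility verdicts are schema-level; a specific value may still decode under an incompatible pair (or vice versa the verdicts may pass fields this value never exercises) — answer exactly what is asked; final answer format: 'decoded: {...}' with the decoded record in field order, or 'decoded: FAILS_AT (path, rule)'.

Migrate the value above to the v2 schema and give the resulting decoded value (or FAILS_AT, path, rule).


decoded: {"avatar": 0xC0DE, "attempts": 100, "rating": 1.5, "version": 3, "unknown": {"avatar": 0x1A2B}}

each type pair in Shipment: writer, then reader
decode walk for Shipment under reader schema v2:
  avatar := 0xC0DE (no value, default fills)
  attempts := 100
  rating := 1.5 (from writer score)
  version := 3
  writer avatar: kept under "unknown"
  => decoded: {"avatar": 0xC0DE, "attempts": 100, "rating": 1.5, "version": 3, "unknown": {"avatar": 0x1A2B}}
checking off the Shipment differences that do not matter here:
  field attempts in record Shipment: required changed to optional -> inert under this dialect — no rule fires on Shipment and the result does not move
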